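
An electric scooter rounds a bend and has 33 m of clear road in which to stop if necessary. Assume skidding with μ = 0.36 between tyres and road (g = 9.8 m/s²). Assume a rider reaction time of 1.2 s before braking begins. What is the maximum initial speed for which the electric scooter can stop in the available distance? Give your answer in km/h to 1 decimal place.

Maximum speed ≈ 41.8 km/h

a = μg = 0.36 × 9.8 = 3.528 m/s².
Stopping distance: v·t_r + v²/(2a) = 33 with t_r = 1.2 s and a = 3.528 m/s².
So v² + 8.467 v − 232.85 = 0.
Positive root: v = −a·t_r + √((a·t_r)² + 2a·d) = −4.234 + √(17.927 + 232.85) = 11.6019 m/s.
11.6019 m/s × 3.6 = 41.767 km/h.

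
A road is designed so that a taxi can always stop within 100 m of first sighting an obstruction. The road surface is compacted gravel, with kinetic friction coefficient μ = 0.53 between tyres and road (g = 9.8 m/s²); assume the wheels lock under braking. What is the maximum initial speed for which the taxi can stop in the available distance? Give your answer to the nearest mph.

a = μg = 0.53 × 9.8 = 5.194 m/s².
v²/(2a) = d ⇒ v = √(2 × 5.194 × 100) = √1038.80 = 32.2304 m/s.
32.2304 m/s ÷ 0.44704 = 72.097 mph.

Maximum speed ≈ 72 mph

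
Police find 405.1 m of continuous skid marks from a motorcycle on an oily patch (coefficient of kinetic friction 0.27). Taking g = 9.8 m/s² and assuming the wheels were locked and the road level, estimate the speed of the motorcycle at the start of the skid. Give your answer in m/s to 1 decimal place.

Initial speed ≈ 46.3 m/s

Deceleration a = μg = 0.27 × 9.8 = 2.646 m/s².
v = √(2a·d) = √(2 × 2.646 × 405.1) = √2143.789 = 46.3011 m/s.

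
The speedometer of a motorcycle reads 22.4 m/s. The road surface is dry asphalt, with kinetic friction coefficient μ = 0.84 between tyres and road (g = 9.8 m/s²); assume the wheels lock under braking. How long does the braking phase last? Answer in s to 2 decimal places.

a = μg = 0.84 × 9.8 = 8.232 m/s².
Braking time = v/a = 22.4000 / 8.232 = 2.721 s.

Braking time ≈ 2.72 s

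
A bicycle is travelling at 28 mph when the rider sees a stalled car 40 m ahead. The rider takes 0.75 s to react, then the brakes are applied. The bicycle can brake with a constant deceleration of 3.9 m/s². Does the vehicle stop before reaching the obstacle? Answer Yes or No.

Yes

28 mph × 0.44704 = 12.5171 m/s.
Reaction distance = 12.5171 × 0.75 = 9.388 m.
Braking distance = v²/(2a) = 156.678 / 7.800 = 20.087 m.
Total stopping distance = 9.388 + 20.087 = 29.475 m, vs 40 m available — it stops with 40 − 29.475 = 10.525 m to spare.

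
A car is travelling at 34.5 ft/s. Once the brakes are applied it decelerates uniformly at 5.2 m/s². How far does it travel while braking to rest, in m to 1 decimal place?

34.5 ft/s × 0.3048 = 10.5156 m/s.
Braking distance = v²/(2a) = 10.5156² / (2 × 5.200) = 110.578 / 10.400 = 10.633 m.

Braking distance ≈ 10.6 m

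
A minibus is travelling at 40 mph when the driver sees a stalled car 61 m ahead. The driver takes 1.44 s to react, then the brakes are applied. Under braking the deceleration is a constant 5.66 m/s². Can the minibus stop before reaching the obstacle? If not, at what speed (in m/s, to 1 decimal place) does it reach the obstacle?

Yes — it stops about 7.0 m short of the obstacle, so it never reaches it

40 mph × 0.44704 = 17.8816 m/s.
Reaction distance = 17.8816 × 1.44 = 25.750 m.
Braking distance = v²/(2a) = 319.752 / 11.320 = 28.247 m.
Total stopping distance = 25.750 + 28.247 = 53.997 m, vs 61 m available — it stops with 61 − 53.997 = 7.003 m to spare.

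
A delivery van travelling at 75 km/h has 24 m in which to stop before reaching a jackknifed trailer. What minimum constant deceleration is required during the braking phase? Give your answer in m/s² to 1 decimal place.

75 km/h ÷ 3.6 = 20.8333 m/s.
v² = 2a·d ⇒ a = v²/(2d) = 20.8333² / (2 × 24.000) = 434.026 / 48.000 = 9.0422 m/s².

Required deceleration ≈ 9.0 m/s²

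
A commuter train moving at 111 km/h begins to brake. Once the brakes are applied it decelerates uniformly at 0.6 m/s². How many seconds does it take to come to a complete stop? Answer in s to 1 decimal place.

111 km/h ÷ 3.6 = 30.8333 m/s.
Braking time = v/a = 30.8333 / 0.600 = 51.389 s.

Braking time ≈ 51.4 s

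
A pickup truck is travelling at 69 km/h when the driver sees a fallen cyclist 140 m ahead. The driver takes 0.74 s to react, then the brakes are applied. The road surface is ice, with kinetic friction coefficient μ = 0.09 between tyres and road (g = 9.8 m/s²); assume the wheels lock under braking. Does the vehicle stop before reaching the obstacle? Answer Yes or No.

No

69 km/h ÷ 3.6 = 19.1667 m/s.
a = μg = 0.09 × 9.8 = 0.882 m/s².
Reaction distance = 19.1667 × 0.74 = 14.183 m.
Braking distance = v²/(2a) = 367.362 / 1.764 = 208.255 m.
Total stopping distance = 14.183 + 208.255 = 222.438 m, vs 140 m available — it cannot stop in time and overshoots by 222.438 − 140 = 82.438 m.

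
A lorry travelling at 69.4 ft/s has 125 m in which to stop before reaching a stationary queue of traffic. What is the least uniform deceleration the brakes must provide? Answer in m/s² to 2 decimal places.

Required deceleration ≈ 1.79 m/s²

69.4 ft/s × 0.3048 = 21.1531 m/s.
v² = 2a·d ⇒ a = v²/(2d) = 21.1531² / (2 × 125.000) = 447.454 / 250.000 = 1.7898 m/s².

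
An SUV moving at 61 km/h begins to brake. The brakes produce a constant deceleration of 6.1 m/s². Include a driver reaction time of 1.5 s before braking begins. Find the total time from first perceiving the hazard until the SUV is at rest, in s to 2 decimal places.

Total time ≈ 4.28 s

61 km/h ÷ 3.6 = 16.9444 m/s.
Braking time = v/a = 16.9444 / 6.100 = 2.778 s.
Total = 1.5 + 2.778 = 4.278 s.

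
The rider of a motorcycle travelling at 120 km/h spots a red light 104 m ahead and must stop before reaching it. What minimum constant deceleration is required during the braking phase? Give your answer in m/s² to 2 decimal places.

120 km/h ÷ 3.6 = 33.3333 m/s.
v² = 2a·d ⇒ a = v²/(2d) = 33.3333² / (2 × 104.000) = 1111.109 / 208.000 = 5.3419 m/s².

Required deceleration ≈ 5.34 m/s²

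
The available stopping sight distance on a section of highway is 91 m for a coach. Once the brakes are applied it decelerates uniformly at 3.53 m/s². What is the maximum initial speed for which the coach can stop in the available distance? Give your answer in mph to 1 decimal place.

Maximum speed ≈ 56.7 mph

v²/(2a) = d ⇒ v = √(2 × 3.530 × 91) = √642.46 = 25.3468 m/s.
25.3468 m/s ÷ 0.44704 = 56.699 mph.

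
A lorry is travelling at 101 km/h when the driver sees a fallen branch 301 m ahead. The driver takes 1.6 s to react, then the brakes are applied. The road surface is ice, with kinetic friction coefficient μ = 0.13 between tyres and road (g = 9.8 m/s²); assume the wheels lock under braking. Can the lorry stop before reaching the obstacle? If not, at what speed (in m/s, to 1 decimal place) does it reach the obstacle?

No — it strikes the obstacle at 11.6 m/s

101 km/h ÷ 3.6 = 28.0556 m/s.
a = μg = 0.13 × 9.8 = 1.274 m/s².
Reaction distance = 28.0556 × 1.6 = 44.889 m.
Braking distance needed to stop: v²/(2a) = 787.117 / 2.548 = 308.916 m, so total needed = 44.889 + 308.916 = 353.805 m > 301 m — it cannot stop.
Distance remaining when braking begins: 301 − 44.889 = 256.111 m.
v² = v₀² − 2a·d = 787.117 − 2 × 1.274 × 256.111 = 134.546 m²/s².
v = √134.546 = 11.599 m/s.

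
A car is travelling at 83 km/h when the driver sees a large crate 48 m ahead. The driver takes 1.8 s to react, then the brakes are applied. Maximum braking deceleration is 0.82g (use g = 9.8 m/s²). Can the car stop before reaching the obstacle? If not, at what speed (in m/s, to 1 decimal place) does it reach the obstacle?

No — it strikes the obstacle at 20.7 m/s

83 km/h ÷ 3.6 = 23.0556 m/s.
a = 0.82 × 9.8 = 8.036 m/s².
Reaction distance = 23.0556 × 1.8 = 41.500 m.
Braking distance needed to stop: v²/(2a) = 531.561 / 16.072 = 33.074 m, so total needed = 41.500 + 33.074 = 74.574 m > 48 m — it cannot stop.
Distance remaining when braking begins: 48 − 41.500 = 6.500 m.
v² = v₀² − 2a·d = 531.561 − 2 × 8.036 × 6.500 = 427.093 m²/s².
v = √427.093 = 20.666 m/s.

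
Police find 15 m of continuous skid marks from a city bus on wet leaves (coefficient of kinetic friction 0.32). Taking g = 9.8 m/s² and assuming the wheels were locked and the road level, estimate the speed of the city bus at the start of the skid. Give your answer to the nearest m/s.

Initial speed ≈ 10 m/s

Deceleration a = μg = 0.32 × 9.8 = 3.136 m/s².
v = √(2a·d) = √(2 × 3.136 × 15) = √94.080 = 9.6995 m/s.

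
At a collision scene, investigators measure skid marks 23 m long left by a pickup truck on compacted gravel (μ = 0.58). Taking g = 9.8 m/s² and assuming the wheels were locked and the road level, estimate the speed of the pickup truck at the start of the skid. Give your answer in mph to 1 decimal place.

Initial speed ≈ 36.2 mph

Deceleration a = μg = 0.58 × 9.8 = 5.684 m/s².
v = √(2a·d) = √(2 × 5.684 × 23) = √261.464 = 16.1698 m/s.
= 16.1698 ÷ 0.44704 = 36.171 mph.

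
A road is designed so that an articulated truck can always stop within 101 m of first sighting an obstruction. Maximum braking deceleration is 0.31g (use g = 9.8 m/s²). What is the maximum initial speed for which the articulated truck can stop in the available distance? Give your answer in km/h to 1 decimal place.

Maximum speed ≈ 89.2 km/h

a = 0.31 × 9.8 = 3.038 m/s².
v²/(2a) = d ⇒ v = √(2 × 3.038 × 101) = √613.68 = 24.7726 m/s.
24.7726 m/s × 3.6 = 89.181 km/h.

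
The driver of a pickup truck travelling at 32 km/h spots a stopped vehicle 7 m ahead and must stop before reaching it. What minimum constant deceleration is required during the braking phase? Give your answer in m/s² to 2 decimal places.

Required deceleration ≈ 5.64 m/s²

32 km/h ÷ 3.6 = 8.8889 m/s.
v² = 2a·d ⇒ a = v²/(2d) = 8.8889² / (2 × 7.000) = 79.013 / 14.000 = 5.6438 m/s².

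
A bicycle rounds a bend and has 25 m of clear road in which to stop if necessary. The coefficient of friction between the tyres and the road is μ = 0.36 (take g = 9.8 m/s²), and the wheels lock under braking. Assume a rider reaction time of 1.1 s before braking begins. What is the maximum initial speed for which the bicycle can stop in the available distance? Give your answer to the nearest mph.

Maximum speed ≈ 22 mph

a = μg = 0.36 × 9.8 = 3.528 m/s².
Stopping distance: v·t_r + v²/(2a) = 25 with t_r = 1.1 s and a = 3.528 m/s².
So v² + 7.762 v − 176.40 = 0.
Positive root: v = −a·t_r + √((a·t_r)² + 2a·d) = −3.881 + √(15.062 + 176.40) = 9.9560 m/s.
9.9560 m/s ÷ 0.44704 = 22.271 mph.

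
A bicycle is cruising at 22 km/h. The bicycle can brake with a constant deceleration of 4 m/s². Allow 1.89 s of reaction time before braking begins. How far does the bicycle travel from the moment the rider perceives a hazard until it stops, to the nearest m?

22 km/h ÷ 3.6 = 6.1111 m/s.
Reaction distance = v·t_r = 6.1111 × 1.89 = 11.550 m.
Braking distance = v²/(2a) = 6.1111² / (2 × 4.000) = 37.346 / 8.000 = 4.668 m.
Total = 11.550 + 4.668 = 16.218 m.

Total stopping distance ≈ 16 m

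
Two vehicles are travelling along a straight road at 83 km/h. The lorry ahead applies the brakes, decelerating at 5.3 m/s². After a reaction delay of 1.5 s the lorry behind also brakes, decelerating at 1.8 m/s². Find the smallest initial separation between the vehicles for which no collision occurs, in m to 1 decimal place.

83 km/h ÷ 3.6 = 23.0556 m/s.
Leader travels v²/(2a_L) = 531.561 / 10.600 = 50.147 m before stopping.
Follower covers v·t_r = 23.0556 × 1.5 = 34.583 m while reacting, then v²/(2a_F) = 531.561 / 3.600 = 147.656 m while braking, for a total of 34.583 + 147.656 = 182.239 m.
Since a_F ≤ a_L and the follower starts braking later, the follower is never slower than the leader, so the closest approach is when both have stopped.
Minimum gap = 182.239 − 50.147 = 132.092 m.

Minimum gap ≈ 132.1 m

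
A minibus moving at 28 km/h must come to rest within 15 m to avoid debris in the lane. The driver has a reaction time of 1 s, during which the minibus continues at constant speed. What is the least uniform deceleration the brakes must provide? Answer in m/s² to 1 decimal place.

28 km/h ÷ 3.6 = 7.7778 m/s.
Distance covered during reaction = 7.7778 × 1 = 7.778 m.
Distance available for braking: 15 − 7.778 = 7.222 m.
v² = 2a·d ⇒ a = v²/(2d) = 7.7778² / (2 × 7.222) = 60.494 / 14.444 = 4.1882 m/s².

Required deceleration ≈ 4.2 m/s²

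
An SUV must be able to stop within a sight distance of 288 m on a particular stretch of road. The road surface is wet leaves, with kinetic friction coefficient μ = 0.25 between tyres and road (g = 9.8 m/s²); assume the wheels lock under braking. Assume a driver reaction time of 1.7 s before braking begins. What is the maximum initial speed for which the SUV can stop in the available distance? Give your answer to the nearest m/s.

Maximum speed ≈ 34 m/s

a = μg = 0.25 × 9.8 = 2.450 m/s².
Stopping distance: v·t_r + v²/(2a) = 288 with t_r = 1.7 s and a = 2.450 m/s².
So v² + 8.330 v − 1411.20 = 0.
Positive root: v = −a·t_r + √((a·t_r)² + 2a·d) = −4.165 + √(17.347 + 1411.20) = 33.6311 m/s.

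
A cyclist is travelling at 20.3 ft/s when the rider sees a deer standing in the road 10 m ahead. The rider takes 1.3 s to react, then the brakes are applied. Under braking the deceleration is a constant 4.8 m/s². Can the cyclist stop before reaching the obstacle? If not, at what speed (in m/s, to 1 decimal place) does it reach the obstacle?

No — it strikes the obstacle at 4.4 m/s

20.3 ft/s × 0.3048 = 6.1874 m/s.
Reaction distance = 6.1874 × 1.3 = 8.044 m.
Braking distance needed to stop: v²/(2a) = 38.284 / 9.600 = 3.988 m, so total needed = 8.044 + 3.988 = 12.032 m > 10 m — it cannot stop.
Distance remaining when braking begins: 10 − 8.044 = 1.956 m.
v² = v₀² − 2a·d = 38.284 − 2 × 4.800 × 1.956 = 19.506 m²/s².
v = √19.506 = 4.417 m/s.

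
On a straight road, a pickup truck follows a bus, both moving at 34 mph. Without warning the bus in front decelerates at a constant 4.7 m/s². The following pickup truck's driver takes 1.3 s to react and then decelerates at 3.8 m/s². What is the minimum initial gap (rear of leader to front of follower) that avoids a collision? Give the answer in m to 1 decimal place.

Minimum gap ≈ 25.6 m

34 mph × 0.44704 = 15.1994 m/s.
Leader travels v²/(2a_L) = 231.022 / 9.400 = 24.577 m before stopping.
Follower covers v·t_r = 15.1994 × 1.3 = 19.759 m while reacting, then v²/(2a_F) = 231.022 / 7.600 = 30.398 m while braking, for a total of 19.759 + 30.398 = 50.157 m.
Since a_F ≤ a_L and the follower starts braking later, the follower is never slower than the leader, so the closest approach is when both have stopped.
Minimum gap = 50.157 − 24.577 = 25.580 m.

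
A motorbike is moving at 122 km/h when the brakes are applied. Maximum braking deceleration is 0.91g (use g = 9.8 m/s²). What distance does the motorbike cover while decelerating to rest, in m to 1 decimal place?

122 km/h ÷ 3.6 = 33.8889 m/s.
a = 0.91 × 9.8 = 8.918 m/s².
Braking distance = v²/(2a) = 33.8889² / (2 × 8.918) = 1148.458 / 17.836 = 64.390 m.

Braking distance ≈ 64.4 m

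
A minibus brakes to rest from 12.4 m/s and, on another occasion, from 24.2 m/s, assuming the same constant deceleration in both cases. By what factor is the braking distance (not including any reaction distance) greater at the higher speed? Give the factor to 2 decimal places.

Braking distance d = v²/(2a), so with a fixed, d ∝ v².
Factor = (24.2/12.4)² = 1.9516² = 3.8087.

Factor ≈ 3.81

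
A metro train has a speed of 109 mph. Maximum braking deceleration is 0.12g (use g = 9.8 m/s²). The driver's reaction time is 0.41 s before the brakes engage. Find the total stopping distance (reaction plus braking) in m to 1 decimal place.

109 mph × 0.44704 = 48.7274 m/s.
a = 0.12 × 9.8 = 1.176 m/s².
Reaction distance = v·t_r = 48.7274 × 0.41 = 19.978 m.
Braking distance = v²/(2a) = 48.7274² / (2 × 1.176) = 2374.360 / 2.352 = 1009.507 m.
Total = 19.978 + 1009.507 = 1029.485 m.

Total stopping distance ≈ 1029.5 m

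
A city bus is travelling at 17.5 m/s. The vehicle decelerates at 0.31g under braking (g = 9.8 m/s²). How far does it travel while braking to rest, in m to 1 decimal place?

a = 0.31 × 9.8 = 3.038 m/s².
Braking distance = v²/(2a) = 17.5000² / (2 × 3.038) = 306.250 / 6.076 = 50.403 m.

Braking distance ≈ 50.4 m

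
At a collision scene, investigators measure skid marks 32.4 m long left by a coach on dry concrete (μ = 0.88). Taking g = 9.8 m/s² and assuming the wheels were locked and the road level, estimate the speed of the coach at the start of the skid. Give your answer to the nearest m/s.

Initial speed ≈ 24 m/s

Deceleration a = μg = 0.88 × 9.8 = 8.624 m/s².
v = √(2a·d) = √(2 × 8.624 × 32.4) = √558.835 = 23.6397 m/s.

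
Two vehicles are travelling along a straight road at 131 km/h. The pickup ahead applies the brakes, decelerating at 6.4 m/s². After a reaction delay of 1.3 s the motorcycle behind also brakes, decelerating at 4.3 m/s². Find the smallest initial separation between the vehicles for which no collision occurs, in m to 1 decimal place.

Minimum gap ≈ 97.8 m

131 km/h ÷ 3.6 = 36.3889 m/s.
Leader travels v²/(2a_L) = 1324.152 / 12.800 = 103.449 m before stopping.
Follower covers v·t_r = 36.3889 × 1.3 = 47.306 m while reacting, then v²/(2a_F) = 1324.152 / 8.600 = 153.971 m while braking, for a total of 47.306 + 153.971 = 201.277 m.
Since a_F ≤ a_L and the follower starts braking later, the follower is never slower than the leader, so the closest approach is when both have stopped.
Minimum gap = 201.277 − 103.449 = 97.828 m.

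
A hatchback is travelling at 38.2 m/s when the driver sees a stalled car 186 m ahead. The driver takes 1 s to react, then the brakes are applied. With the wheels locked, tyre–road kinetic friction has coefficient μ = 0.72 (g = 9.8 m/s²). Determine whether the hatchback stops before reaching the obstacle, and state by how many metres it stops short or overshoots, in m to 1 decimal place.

a = μg = 0.72 × 9.8 = 7.056 m/s².
Reaction distance = 38.2000 × 1 = 38.200 m.
Braking distance = v²/(2a) = 1459.240 / 14.112 = 103.404 m.
Total stopping distance = 38.200 + 103.404 = 141.604 m, vs 186 m available — it stops with 186 − 141.604 = 44.396 m to spare.

Yes — it stops 44.4 m short of the obstacle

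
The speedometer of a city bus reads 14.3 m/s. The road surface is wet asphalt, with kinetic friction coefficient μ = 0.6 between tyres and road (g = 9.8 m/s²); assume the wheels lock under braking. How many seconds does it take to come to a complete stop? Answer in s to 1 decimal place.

a = μg = 0.6 × 9.8 = 5.880 m/s².
Braking time = v/a = 14.3000 / 5.880 = 2.432 s.

Braking time ≈ 2.4 s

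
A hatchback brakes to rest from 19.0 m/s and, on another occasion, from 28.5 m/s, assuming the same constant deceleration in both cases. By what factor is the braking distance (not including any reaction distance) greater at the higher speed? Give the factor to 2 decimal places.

Braking distance d = v²/(2a), so with a fixed, d ∝ v².
Factor = (28.5/19.0)² = 1.5000² = 2.2500.

Factor ≈ 2.25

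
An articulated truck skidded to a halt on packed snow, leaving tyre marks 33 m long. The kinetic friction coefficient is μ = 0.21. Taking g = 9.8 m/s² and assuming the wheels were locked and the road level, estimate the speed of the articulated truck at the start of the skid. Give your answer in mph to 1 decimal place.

Initial speed ≈ 26.1 mph

Deceleration a = μg = 0.21 × 9.8 = 2.058 m/s².
v = √(2a·d) = √(2 × 2.058 × 33) = √135.828 = 11.6545 m/s.
= 11.6545 ÷ 0.44704 = 26.070 mph.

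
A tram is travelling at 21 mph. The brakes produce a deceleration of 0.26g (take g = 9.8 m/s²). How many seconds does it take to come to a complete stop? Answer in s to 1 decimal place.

21 mph × 0.44704 = 9.3878 m/s.
a = 0.26 × 9.8 = 2.548 m/s².
Braking time = v/a = 9.3878 / 2.548 = 3.684 s.

Braking time ≈ 3.7 s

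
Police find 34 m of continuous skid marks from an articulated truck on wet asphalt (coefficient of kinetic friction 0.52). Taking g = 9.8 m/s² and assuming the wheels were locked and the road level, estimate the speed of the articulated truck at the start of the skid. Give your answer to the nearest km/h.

Deceleration a = μg = 0.52 × 9.8 = 5.096 m/s².
v = √(2a·d) = √(2 × 5.096 × 34) = √346.528 = 18.6153 m/s.
= 18.6153 × 3.6 = 67.015 km/h.

Initial speed ≈ 67 km/h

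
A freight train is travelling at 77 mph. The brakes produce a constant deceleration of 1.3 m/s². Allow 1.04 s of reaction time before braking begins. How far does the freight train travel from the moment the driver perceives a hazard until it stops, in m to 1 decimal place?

77 mph × 0.44704 = 34.4221 m/s.
Reaction distance = v·t_r = 34.4221 × 1.04 = 35.799 m.
Braking distance = v²/(2a) = 34.4221² / (2 × 1.300) = 1184.881 / 2.600 = 455.723 m.
Total = 35.799 + 455.723 = 491.522 m.

Total stopping distance ≈ 491.5 m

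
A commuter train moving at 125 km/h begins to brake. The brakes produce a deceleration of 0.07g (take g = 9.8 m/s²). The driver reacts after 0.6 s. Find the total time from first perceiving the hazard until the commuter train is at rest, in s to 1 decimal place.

Total time ≈ 51.2 s

125 km/h ÷ 3.6 = 34.7222 m/s.
a = 0.07 × 9.8 = 0.686 m/s².
Braking time = v/a = 34.7222 / 0.686 = 50.615 s.
Total = 0.6 + 50.615 = 51.215 s.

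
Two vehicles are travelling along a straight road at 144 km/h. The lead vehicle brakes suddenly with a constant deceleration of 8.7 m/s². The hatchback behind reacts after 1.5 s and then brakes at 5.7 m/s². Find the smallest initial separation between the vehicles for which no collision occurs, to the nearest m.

Minimum gap ≈ 108 m

144 km/h ÷ 3.6 = 40.0000 m/s.
Leader travels v²/(2a_L) = 1600.000 / 17.400 = 91.954 m before stopping.
Follower covers v·t_r = 40.0000 × 1.5 = 60.000 m while reacting, then v²/(2a_F) = 1600.000 / 11.400 = 140.351 m while braking, for a total of 60.000 + 140.351 = 200.351 m.
Since a_F ≤ a_L and the follower starts braking later, the follower is never slower than the leader, so the closest approach is when both have stopped.
Minimum gap = 200.351 − 91.954 = 108.397 m.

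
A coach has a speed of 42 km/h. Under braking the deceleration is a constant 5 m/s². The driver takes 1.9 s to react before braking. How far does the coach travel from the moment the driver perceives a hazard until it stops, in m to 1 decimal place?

Total stopping distance ≈ 35.8 m

42 km/h ÷ 3.6 = 11.6667 m/s.
Reaction distance = v·t_r = 11.6667 × 1.9 = 22.167 m.
Braking distance = v²/(2a) = 11.6667² / (2 × 5.000) = 136.112 / 10.000 = 13.611 m.
Total = 22.167 + 13.611 = 35.778 m.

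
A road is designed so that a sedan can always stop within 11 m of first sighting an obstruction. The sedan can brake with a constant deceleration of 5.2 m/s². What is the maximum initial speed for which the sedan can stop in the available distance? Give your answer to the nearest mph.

v²/(2a) = d ⇒ v = √(2 × 5.200 × 11) = √114.40 = 10.6958 m/s.
10.6958 m/s ÷ 0.44704 = 23.926 mph.

Maximum speed ≈ 24 mph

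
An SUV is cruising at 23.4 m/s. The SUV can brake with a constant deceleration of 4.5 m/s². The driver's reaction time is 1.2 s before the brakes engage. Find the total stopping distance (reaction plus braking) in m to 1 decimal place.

Reaction distance = v·t_r = 23.4000 × 1.2 = 28.080 m.
Braking distance = v²/(2a) = 23.4000² / (2 × 4.500) = 547.560 / 9.000 = 60.840 m.
Total = 28.080 + 60.840 = 88.920 m.

Total stopping distance ≈ 88.9 m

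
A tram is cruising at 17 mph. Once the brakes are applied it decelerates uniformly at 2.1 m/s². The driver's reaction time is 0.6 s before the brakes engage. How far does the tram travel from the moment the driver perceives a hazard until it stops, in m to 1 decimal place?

Total stopping distance ≈ 18.3 m

17 mph × 0.44704 = 7.5997 m/s.
Reaction distance = v·t_r = 7.5997 × 0.6 = 4.560 m.
Braking distance = v²/(2a) = 7.5997² / (2 × 2.100) = 57.755 / 4.200 = 13.751 m.
Total = 4.560 + 13.751 = 18.311 m.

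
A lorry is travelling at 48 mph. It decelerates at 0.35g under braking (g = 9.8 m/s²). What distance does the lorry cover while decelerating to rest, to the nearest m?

Braking distance ≈ 67 m

48 mph × 0.44704 = 21.4579 m/s.
a = 0.35 × 9.8 = 3.430 m/s².
Braking distance = v²/(2a) = 21.4579² / (2 × 3.430) = 460.441 / 6.860 = 67.120 m.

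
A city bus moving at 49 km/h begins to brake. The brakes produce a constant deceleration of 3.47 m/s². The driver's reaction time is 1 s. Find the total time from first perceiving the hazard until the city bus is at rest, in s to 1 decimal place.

Total time ≈ 4.9 s

49 km/h ÷ 3.6 = 13.6111 m/s.
Braking time = v/a = 13.6111 / 3.470 = 3.923 s.
Total = 1 + 3.923 = 4.923 s.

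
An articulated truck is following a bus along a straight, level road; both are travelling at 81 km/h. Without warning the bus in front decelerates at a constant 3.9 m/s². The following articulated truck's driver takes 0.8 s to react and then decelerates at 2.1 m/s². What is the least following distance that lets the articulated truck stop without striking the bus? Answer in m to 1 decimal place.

81 km/h ÷ 3.6 = 22.5000 m/s.
Leader travels v²/(2a_L) = 506.250 / 7.800 = 64.904 m before stopping.
Follower covers v·t_r = 22.5000 × 0.8 = 18.000 m while reacting, then v²/(2a_F) = 506.250 / 4.200 = 120.536 m while braking, for a total of 18.000 + 120.536 = 138.536 m.
Since a_F ≤ a_L and the follower starts braking later, the follower is never slower than the leader, so the closest approach is when both have stopped.
Minimum gap = 138.536 − 64.904 = 73.632 m.

Minimum gap ≈ 73.6 m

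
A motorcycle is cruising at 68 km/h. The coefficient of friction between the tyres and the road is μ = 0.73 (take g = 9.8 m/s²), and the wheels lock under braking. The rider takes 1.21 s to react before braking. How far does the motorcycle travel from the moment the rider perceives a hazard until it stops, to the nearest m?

Total stopping distance ≈ 48 m

68 km/h ÷ 3.6 = 18.8889 m/s.
a = μg = 0.73 × 9.8 = 7.154 m/s².
Reaction distance = v·t_r = 18.8889 × 1.21 = 22.856 m.
Braking distance = v²/(2a) = 18.8889² / (2 × 7.154) = 356.791 / 14.308 = 24.936 m.
Total = 22.856 + 24.936 = 47.792 m.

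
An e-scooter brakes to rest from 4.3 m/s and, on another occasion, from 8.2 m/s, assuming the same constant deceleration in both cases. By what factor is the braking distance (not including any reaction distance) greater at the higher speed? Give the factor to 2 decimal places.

Factor ≈ 3.64

Braking distance d = v²/(2a), so with a fixed, d ∝ v².
Factor = (8.2/4.3)² = 1.9070² = 3.6366.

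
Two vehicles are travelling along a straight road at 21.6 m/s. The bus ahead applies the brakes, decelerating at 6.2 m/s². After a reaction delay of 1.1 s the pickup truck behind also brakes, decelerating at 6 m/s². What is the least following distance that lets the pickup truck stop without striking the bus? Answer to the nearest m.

Leader travels v²/(2a_L) = 466.560 / 12.400 = 37.626 m before stopping.
Follower covers v·t_r = 21.6000 × 1.1 = 23.760 m while reacting, then v²/(2a_F) = 466.560 / 12.000 = 38.880 m while braking, for a total of 23.760 + 38.880 = 62.640 m.
Since a_F ≤ a_L and the follower starts braking later, the follower is never slower than the leader, so the closest approach is when both have stopped.
Minimum gap = 62.640 − 37.626 = 25.014 m.

Minimum gap ≈ 25 m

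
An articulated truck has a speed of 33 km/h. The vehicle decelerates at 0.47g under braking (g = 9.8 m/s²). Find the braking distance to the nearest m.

33 km/h ÷ 3.6 = 9.1667 m/s.
a = 0.47 × 9.8 = 4.606 m/s².
Braking distance = v²/(2a) = 9.1667² / (2 × 4.606) = 84.028 / 9.212 = 9.122 m.

Braking distance ≈ 9 m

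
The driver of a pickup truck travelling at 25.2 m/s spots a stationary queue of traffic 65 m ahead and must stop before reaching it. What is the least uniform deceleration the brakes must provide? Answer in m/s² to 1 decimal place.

Required deceleration ≈ 4.9 m/s²

v² = 2a·d ⇒ a = v²/(2d) = 25.2000² / (2 × 65.000) = 635.040 / 130.000 = 4.8849 m/s².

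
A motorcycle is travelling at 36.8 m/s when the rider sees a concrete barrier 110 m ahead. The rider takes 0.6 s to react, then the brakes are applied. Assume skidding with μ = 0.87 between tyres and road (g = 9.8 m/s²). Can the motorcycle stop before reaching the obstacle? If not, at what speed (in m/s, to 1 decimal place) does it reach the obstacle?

a = μg = 0.87 × 9.8 = 8.526 m/s².
Reaction distance = 36.8000 × 0.6 = 22.080 m.
Braking distance = v²/(2a) = 1354.240 / 17.052 = 79.418 m.
Total stopping distance = 22.080 + 79.418 = 101.498 m, vs 110 m available — it stops with 110 − 101.498 = 8.502 m to spare.

Yes — it stops about 8.5 m short of the obstacle, so it never reaches it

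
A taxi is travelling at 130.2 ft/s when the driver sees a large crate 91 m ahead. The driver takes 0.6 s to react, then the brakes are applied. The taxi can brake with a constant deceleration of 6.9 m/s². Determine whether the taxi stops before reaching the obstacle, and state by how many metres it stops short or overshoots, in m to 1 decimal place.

130.2 ft/s × 0.3048 = 39.6850 m/s.
Reaction distance = 39.6850 × 0.6 = 23.811 m.
Braking distance = v²/(2a) = 1574.899 / 13.800 = 114.123 m.
Total stopping distance = 23.811 + 114.123 = 137.934 m, vs 91 m available — it cannot stop in time and overshoots by 137.934 − 91 = 46.934 m.

No — it overshoots by 46.9 m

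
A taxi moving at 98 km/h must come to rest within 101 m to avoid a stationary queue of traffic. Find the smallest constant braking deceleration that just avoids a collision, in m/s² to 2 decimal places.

Required deceleration ≈ 3.67 m/s²

98 km/h ÷ 3.6 = 27.2222 m/s.
v² = 2a·d ⇒ a = v²/(2d) = 27.2222² / (2 × 101.000) = 741.048 / 202.000 = 3.6686 m/s².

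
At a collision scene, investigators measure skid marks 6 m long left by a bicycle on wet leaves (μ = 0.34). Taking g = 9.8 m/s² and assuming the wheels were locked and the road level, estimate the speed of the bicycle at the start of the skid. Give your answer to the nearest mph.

Deceleration a = μg = 0.34 × 9.8 = 3.332 m/s².
v = √(2a·d) = √(2 × 3.332 × 6) = √39.984 = 6.3233 m/s.
= 6.3233 ÷ 0.44704 = 14.145 mph.

Initial speed ≈ 14 mph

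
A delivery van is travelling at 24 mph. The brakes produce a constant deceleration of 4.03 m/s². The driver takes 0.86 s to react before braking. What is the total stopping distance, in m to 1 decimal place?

24 mph × 0.44704 = 10.7290 m/s.
Reaction distance = v·t_r = 10.7290 × 0.86 = 9.227 m.
Braking distance = v²/(2a) = 10.7290² / (2 × 4.030) = 115.111 / 8.060 = 14.282 m.
Total = 9.227 + 14.282 = 23.509 m.

Total stopping distance ≈ 23.5 m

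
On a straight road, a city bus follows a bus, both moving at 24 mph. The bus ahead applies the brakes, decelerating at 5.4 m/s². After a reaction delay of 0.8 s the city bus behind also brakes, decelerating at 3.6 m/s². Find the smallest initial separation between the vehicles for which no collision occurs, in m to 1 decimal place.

24 mph × 0.44704 = 10.7290 m/s.
Leader travels v²/(2a_L) = 115.111 / 10.800 = 10.658 m before stopping.
Follower covers v·t_r = 10.7290 × 0.8 = 8.583 m while reacting, then v²/(2a_F) = 115.111 / 7.200 = 15.988 m while braking, for a total of 8.583 + 15.988 = 24.571 m.
Since a_F ≤ a_L and the follower starts braking later, the follower is never slower than the leader, so the closest approach is when both have stopped.
Minimum gap = 24.571 − 10.658 = 13.913 m.

Minimum gap ≈ 13.9 m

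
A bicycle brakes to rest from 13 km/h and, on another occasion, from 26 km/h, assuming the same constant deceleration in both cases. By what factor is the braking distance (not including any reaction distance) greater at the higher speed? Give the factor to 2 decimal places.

Factor ≈ 4.00

Braking distance d = v²/(2a), so with a fixed, d ∝ v².
Factor = (26/13)² = 2.0000² = 4.0000.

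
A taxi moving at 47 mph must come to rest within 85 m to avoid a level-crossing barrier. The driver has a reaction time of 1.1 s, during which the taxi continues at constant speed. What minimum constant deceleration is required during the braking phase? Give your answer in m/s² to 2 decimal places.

Required deceleration ≈ 3.57 m/s²

47 mph × 0.44704 = 21.0109 m/s.
Distance covered during reaction = 21.0109 × 1.1 = 23.112 m.
Distance available for braking: 85 − 23.112 = 61.888 m.
v² = 2a·d ⇒ a = v²/(2d) = 21.0109² / (2 × 61.888) = 441.458 / 123.776 = 3.5666 m/s².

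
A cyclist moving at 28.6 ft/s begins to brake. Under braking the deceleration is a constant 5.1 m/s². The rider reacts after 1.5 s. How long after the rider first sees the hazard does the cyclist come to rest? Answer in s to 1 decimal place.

Total time ≈ 3.2 s

28.6 ft/s × 0.3048 = 8.7173 m/s.
Braking time = v/a = 8.7173 / 5.100 = 1.709 s.
Total = 1.5 + 1.709 = 3.209 s.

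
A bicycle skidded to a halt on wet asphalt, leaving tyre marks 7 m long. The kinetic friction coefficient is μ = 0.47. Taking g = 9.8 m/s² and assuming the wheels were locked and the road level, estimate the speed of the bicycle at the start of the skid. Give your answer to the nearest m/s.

Initial speed ≈ 8 m/s

Deceleration a = μg = 0.47 × 9.8 = 4.606 m/s².
v = √(2a·d) = √(2 × 4.606 × 7) = √64.484 = 8.0302 m/s.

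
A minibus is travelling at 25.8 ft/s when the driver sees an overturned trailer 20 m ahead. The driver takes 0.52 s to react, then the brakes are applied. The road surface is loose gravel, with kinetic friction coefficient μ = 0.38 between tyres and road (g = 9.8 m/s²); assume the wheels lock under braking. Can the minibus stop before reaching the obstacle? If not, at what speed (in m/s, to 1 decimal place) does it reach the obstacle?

25.8 ft/s × 0.3048 = 7.8638 m/s.
a = μg = 0.38 × 9.8 = 3.724 m/s².
Reaction distance = 7.8638 × 0.52 = 4.089 m.
Braking distance = v²/(2a) = 61.839 / 7.448 = 8.303 m.
Total stopping distance = 4.089 + 8.303 = 12.392 m, vs 20 m available — it stops with 20 − 12.392 = 7.608 m to spare.

Yes — it stops about 7.6 m short of the obstacle, so it never reaches it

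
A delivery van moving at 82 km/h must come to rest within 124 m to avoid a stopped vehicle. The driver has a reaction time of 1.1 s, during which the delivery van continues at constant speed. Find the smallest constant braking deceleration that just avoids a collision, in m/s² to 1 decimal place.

82 km/h ÷ 3.6 = 22.7778 m/s.
Distance covered during reaction = 22.7778 × 1.1 = 25.056 m.
Distance available for braking: 124 − 25.056 = 98.944 m.
v² = 2a·d ⇒ a = v²/(2d) = 22.7778² / (2 × 98.944) = 518.828 / 197.888 = 2.6218 m/s².

Required deceleration ≈ 2.6 m/s²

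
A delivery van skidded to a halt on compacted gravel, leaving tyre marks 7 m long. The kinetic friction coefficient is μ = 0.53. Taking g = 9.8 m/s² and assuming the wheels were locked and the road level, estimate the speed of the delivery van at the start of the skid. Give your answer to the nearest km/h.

Deceleration a = μg = 0.53 × 9.8 = 5.194 m/s².
v = √(2a·d) = √(2 × 5.194 × 7) = √72.716 = 8.5274 m/s.
= 8.5274 × 3.6 = 30.699 km/h.

Initial speed ≈ 31 km/h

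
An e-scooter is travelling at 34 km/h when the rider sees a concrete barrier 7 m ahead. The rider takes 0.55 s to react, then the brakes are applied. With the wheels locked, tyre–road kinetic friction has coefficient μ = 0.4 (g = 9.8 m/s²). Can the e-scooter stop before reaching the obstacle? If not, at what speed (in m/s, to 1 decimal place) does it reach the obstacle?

34 km/h ÷ 3.6 = 9.4444 m/s.
a = μg = 0.4 × 9.8 = 3.920 m/s².
Reaction distance = 9.4444 × 0.55 = 5.194 m.
Braking distance needed to stop: v²/(2a) = 89.197 / 7.840 = 11.377 m, so total needed = 5.194 + 11.377 = 16.571 m > 7 m — it cannot stop.
Distance remaining when braking begins: 7 − 5.194 = 1.806 m.
v² = v₀² − 2a·d = 89.197 − 2 × 3.920 × 1.806 = 75.038 m²/s².
v = √75.038 = 8.662 m/s.

No — it strikes the obstacle at 8.7 m/s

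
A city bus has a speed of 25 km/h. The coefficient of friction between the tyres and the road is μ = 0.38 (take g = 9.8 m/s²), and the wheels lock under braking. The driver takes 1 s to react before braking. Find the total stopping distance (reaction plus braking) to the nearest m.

25 km/h ÷ 3.6 = 6.9444 m/s.
a = μg = 0.38 × 9.8 = 3.724 m/s².
Reaction distance = v·t_r = 6.9444 × 1 = 6.944 m.
Braking distance = v²/(2a) = 6.9444² / (2 × 3.724) = 48.225 / 7.448 = 6.475 m.
Total = 6.944 + 6.475 = 13.419 m.

Total stopping distance ≈ 13 m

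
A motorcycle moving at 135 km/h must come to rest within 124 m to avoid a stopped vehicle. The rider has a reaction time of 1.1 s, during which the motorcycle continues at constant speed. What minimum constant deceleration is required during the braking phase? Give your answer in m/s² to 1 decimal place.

135 km/h ÷ 3.6 = 37.5000 m/s.
Distance covered during reaction = 37.5000 × 1.1 = 41.250 m.
Distance available for braking: 124 − 41.250 = 82.750 m.
v² = 2a·d ⇒ a = v²/(2d) = 37.5000² / (2 × 82.750) = 1406.250 / 165.500 = 8.4970 m/s².

Required deceleration ≈ 8.5 m/s²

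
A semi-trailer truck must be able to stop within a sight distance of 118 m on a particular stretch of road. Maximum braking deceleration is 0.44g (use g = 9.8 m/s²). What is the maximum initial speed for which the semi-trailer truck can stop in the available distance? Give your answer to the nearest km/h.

Maximum speed ≈ 115 km/h

a = 0.44 × 9.8 = 4.312 m/s².
v²/(2a) = d ⇒ v = √(2 × 4.312 × 118) = √1017.63 = 31.9003 m/s.
31.9003 m/s × 3.6 = 114.841 km/h.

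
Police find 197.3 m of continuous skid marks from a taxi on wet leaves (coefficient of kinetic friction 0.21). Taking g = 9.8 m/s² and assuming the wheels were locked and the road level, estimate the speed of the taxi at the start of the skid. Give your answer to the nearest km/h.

Deceleration a = μg = 0.21 × 9.8 = 2.058 m/s².
v = √(2a·d) = √(2 × 2.058 × 197.3) = √812.087 = 28.4971 m/s.
= 28.4971 × 3.6 = 102.590 km/h.

Initial speed ≈ 103 km/h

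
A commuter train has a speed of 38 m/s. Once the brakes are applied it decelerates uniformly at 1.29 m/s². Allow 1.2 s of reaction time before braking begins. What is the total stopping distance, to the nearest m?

Total stopping distance ≈ 605 m

Reaction distance = v·t_r = 38.0000 × 1.2 = 45.600 m.
Braking distance = v²/(2a) = 38.0000² / (2 × 1.290) = 1444.000 / 2.580 = 559.690 m.
Total = 45.600 + 559.690 = 605.290 m.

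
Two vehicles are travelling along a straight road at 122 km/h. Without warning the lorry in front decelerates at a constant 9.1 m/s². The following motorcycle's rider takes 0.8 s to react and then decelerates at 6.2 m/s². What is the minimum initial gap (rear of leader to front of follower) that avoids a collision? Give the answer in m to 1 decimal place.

122 km/h ÷ 3.6 = 33.8889 m/s.
Leader travels v²/(2a_L) = 1148.458 / 18.200 = 63.102 m before stopping.
Follower covers v·t_r = 33.8889 × 0.8 = 27.111 m while reacting, then v²/(2a_F) = 1148.458 / 12.400 = 92.618 m while braking, for a total of 27.111 + 92.618 = 119.729 m.
Since a_F ≤ a_L and the follower starts braking later, the follower is never slower than the leader, so the closest approach is when both have stopped.
Minimum gap = 119.729 − 63.102 = 56.627 m.

Minimum gap ≈ 56.6 m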